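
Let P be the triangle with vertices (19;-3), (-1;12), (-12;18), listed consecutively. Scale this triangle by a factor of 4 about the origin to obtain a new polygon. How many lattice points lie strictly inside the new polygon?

347

The shoelace formula gives twice the area as |[19·12 − (-1)·(-3)] + [(-1)·18 − (-12)·12] + [(-12)·(-3) − 19·18]| = 45, so the area is 45/2.
Summing gcd(|Δx|,|Δy|) over the edges gives the boundary count: gcd(20,15) + gcd(11,6) + gcd(31,21) = 5+1+1 = 7.
Scaling by 4 multiplies the area by 4² = 16 (so the new area is 360) and multiplies the boundary lattice-point count by 4, giving 28.
By Pick's theorem, the interior count of the dilated polygon is 360 − 28/2 + 1 = 347.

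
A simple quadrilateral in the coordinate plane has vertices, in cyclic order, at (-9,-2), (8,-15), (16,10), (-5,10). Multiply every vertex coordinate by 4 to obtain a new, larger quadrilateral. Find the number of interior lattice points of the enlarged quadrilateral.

The shoelace formula gives twice the area as |[(-9)·(-15) − 8·(-2)] + [8·10 − 16·(-15)] + [16·10 − (-5)·10] + [(-5)·(-2) − (-9)·10]| = 781, so the area is 390.5.
Along each edge there are gcd(|Δx|,|Δy|)+1 lattice points, so counting each shared vertex once the boundary has gcd(17,13) + gcd(8,25) + gcd(21,0) + gcd(4,12) = 1+1+21+4 = 27.
Scaling by 4 multiplies the area by 4² = 16 (so the new area is 6248) and multiplies the boundary lattice-point count by 4, giving 108.
By Pick's theorem, the interior count of the dilated polygon is 6248 − 108/2 + 1 = 6195.

6195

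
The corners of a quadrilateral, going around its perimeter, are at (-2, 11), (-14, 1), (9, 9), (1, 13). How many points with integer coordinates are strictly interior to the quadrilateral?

78

By the shoelace formula, twice the signed area is |((-2)·1 − (-14)·11) + ((-14)·9 − 9·1) + (9·13 − 1·9) + (1·11 − (-2)·13)| = 162, so the area is 81.
The number of boundary lattice points is Σ gcd(|Δx|,|Δy|) = gcd(12,10) + gcd(23,8) + gcd(8,4) + gcd(3,2) = 2+1+4+1 = 8.
By Pick's theorem A = I + B/2 − 1, so I = 81 − 8/2 + 1 = 78.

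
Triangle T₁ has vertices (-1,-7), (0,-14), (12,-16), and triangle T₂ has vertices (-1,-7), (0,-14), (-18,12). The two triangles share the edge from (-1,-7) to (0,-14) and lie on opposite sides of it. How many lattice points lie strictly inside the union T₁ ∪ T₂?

The union is the simple quadrilateral with vertices (-1,-7), (12,-16), (0,-14), (-18,12) in order.
By the shoelace formula, twice the signed area is |((-1)·(-16) − 12·(-7)) + (12·(-14) − 0·(-16)) + (0·12 − (-18)·(-14)) + ((-18)·(-7) − (-1)·12)| = 182, so the area is 91.
The number of boundary lattice points is Σ gcd(|Δx|,|Δy|) = gcd(13,9) + gcd(12,2) + gcd(18,26) + gcd(17,19) = 1+2+2+1 = 6.
By Pick's theorem I = A − B/2 + 1 = 91 − 6/2 + 1 = 89.

89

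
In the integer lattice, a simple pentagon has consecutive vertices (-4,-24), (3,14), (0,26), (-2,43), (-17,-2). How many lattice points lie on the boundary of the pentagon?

The number of boundary lattice points is Σ gcd(|Δx|,|Δy|) = gcd(7,38) + gcd(3,12) + gcd(2,17) + gcd(15,45) + gcd(13,22) = 1+3+1+15+1 = 21.

21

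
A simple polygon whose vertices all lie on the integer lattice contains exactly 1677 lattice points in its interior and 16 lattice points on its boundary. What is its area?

By Pick's theorem, A = I + B/2 − 1 = 1677 + 16/2 − 1 = 1684.

1684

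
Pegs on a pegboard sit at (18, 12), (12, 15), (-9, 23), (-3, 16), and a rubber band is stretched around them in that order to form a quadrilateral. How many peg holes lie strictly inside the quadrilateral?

The shoelace formula gives twice the area as |[18·15 − 12·12] + [12·23 − (-9)·15] + [(-9)·16 − (-3)·23] + [(-3)·12 − 18·16]| = 138, so the area is 69.
Along each edge there are gcd(|Δx|,|Δy|)+1 lattice points, so counting each shared vertex once the boundary has gcd(6,3) + gcd(21,8) + gcd(6,7) + gcd(21,4) = 3+1+1+1 = 6.
By Pick's theorem A = I + B/2 − 1, so I = 69 − 6/2 + 1 = 67.

67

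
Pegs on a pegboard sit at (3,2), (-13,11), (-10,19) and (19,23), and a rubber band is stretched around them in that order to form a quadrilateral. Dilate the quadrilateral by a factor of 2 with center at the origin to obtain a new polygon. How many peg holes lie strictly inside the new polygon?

The shoelace formula gives twice the area as |(3·11 − (-13)·2) + ((-13)·19 − (-10)·11) + ((-10)·23 − 19·19) + (19·2 − 3·23)| = 700, so the area is 350.
Along each edge there are gcd(|Δx|,|Δy|)+1 lattice points, so counting each shared vertex once the boundary has gcd(16,9) + gcd(3,8) + gcd(29,4) + gcd(16,21) = 1+1+1+1 = 4.
Scaling by 2 multiplies the area by 2² = 4 (so the new area is 1400) and multiplies the boundary lattice-point count by 2, giving 8.
By Pick's theorem, the interior count of the dilated polygon is 1400 − 8/2 + 1 = 1397.

1397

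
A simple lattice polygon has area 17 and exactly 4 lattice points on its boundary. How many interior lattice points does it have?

From Pick's theorem, I = A − B/2 + 1 = 17 − 4/2 + 1 = 16.

16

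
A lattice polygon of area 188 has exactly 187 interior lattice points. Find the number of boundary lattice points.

4

Pick's theorem gives A = I + B/2 − 1, so B = 2(A − I + 1) = 2(188 − 187 + 1) = 4.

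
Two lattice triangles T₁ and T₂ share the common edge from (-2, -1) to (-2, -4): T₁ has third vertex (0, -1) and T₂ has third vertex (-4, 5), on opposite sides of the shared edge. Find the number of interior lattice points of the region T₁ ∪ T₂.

4

The union is the simple quadrilateral with vertices (-2, -1), (0, -1), (-2, -4), (-4, 5) in order.
Using the shoelace formula, 2A = |((-2)·(-1) − 0·(-1)) + (0·(-4) − (-2)·(-1)) + ((-2)·5 − (-4)·(-4)) + ((-4)·(-1) − (-2)·5)| = 12, so the area is 6.
Summing gcd(|Δx|,|Δy|) over the edges gives the boundary count: gcd(2,0) + gcd(2,3) + gcd(2,9) + gcd(2,6) = 2+1+1+2 = 6.
By Pick's theorem I = A − B/2 + 1 = 6 − 6/2 + 1 = 4.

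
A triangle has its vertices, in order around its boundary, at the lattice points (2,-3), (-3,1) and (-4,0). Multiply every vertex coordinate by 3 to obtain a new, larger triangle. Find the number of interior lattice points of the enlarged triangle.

Using the shoelace formula, 2A = |(2·1 − (-3)·(-3)) + ((-3)·0 − (-4)·1) + ((-4)·(-3) − 2·0)| = 9, so the area is 9/2.
Summing gcd(|Δx|,|Δy|) over the edges gives the boundary count: gcd(5,4) + gcd(1,1) + gcd(6,3) = 1+1+3 = 5.
Scaling by 3 multiplies the area by 3² = 9 (so the new area is 81/2) and multiplies the boundary lattice-point count by 3, giving 15.
By Pick's theorem, the interior count of the dilated polygon is 81/2 − 15/2 + 1 = 34.

34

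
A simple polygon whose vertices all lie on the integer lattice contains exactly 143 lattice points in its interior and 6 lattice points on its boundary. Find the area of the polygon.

Pick's theorem states A = I + B/2 − 1, so A = 143 + 6/2 − 1 = 145.

145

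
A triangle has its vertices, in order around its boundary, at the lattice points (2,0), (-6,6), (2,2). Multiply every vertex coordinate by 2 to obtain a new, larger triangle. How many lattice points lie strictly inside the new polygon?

25

The shoelace formula gives twice the area as |[2·6 − (-6)·0] + [(-6)·2 − 2·6] + [2·0 − 2·2]| = 16, so the area is 8.
The number of boundary lattice points is Σ gcd(|Δx|,|Δy|) = gcd(8,6) + gcd(8,4) + gcd(0,2) = 2+4+2 = 8.
Scaling by 2 multiplies the area by 2² = 4 (so the new area is 32) and multiplies the boundary lattice-point count by 2, giving 16.
By Pick's theorem, the interior count of the dilated polygon is 32 − 16/2 + 1 = 25.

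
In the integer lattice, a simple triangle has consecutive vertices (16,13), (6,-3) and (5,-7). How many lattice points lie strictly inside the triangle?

Using the shoelace formula, 2A = |[16·(-3) − 6·13] + [6·(-7) − 5·(-3)] + [5·13 − 16·(-7)]| = 24, so the area is 12.
Along each edge there are gcd(|Δx|,|Δy|)+1 lattice points, so counting each shared vertex once the boundary has gcd(10,16) + gcd(1,4) + gcd(11,20) = 2+1+1 = 4.
By Pick's theorem A = I + B/2 − 1, so I = 12 − 4/2 + 1 = 11.

11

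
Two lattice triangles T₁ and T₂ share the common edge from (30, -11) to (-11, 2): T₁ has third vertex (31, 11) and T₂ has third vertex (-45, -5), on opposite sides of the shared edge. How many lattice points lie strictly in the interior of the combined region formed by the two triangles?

The union is the simple quadrilateral with vertices (30, -11), (31, 11), (-11, 2), (-45, -5) in order.
Using the shoelace formula, 2A = |[30·11 − 31·(-11)] + [31·2 − (-11)·11] + [(-11)·(-5) − (-45)·2] + [(-45)·(-11) − 30·(-5)]| = 1644, so the area is 822.
Summing gcd(|Δx|,|Δy|) over the edges gives the boundary count: gcd(1,22) + gcd(42,9) + gcd(34,7) + gcd(75,6) = 1+3+1+3 = 8.
By Pick's theorem I = A − B/2 + 1 = 822 − 8/2 + 1 = 819.

819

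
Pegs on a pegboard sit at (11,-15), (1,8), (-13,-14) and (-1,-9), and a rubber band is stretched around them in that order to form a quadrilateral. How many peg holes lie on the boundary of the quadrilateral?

10

Along each edge there are gcd(|Δx|,|Δy|)+1 lattice points, so counting each shared vertex once the boundary has gcd(10,23) + gcd(14,22) + gcd(12,5) + gcd(12,6) = 1+2+1+6 = 10.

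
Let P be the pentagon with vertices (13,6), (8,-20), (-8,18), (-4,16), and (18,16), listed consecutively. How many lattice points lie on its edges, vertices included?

32

The number of boundary lattice points is Σ gcd(|Δx|,|Δy|) = gcd(5,26) + gcd(16,38) + gcd(4,2) + gcd(22,0) + gcd(5,10) = 1+2+2+22+5 = 32.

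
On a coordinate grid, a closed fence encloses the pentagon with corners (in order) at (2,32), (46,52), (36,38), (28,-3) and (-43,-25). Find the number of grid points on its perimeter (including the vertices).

The number of boundary lattice points is Σ gcd(|Δx|,|Δy|) = gcd(44,20) + gcd(10,14) + gcd(8,41) + gcd(71,22) + gcd(45,57) = 4+2+1+1+3 = 11.

11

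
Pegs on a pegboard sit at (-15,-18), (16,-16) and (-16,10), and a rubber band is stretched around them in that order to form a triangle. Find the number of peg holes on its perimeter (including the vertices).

Summing gcd(|Δx|,|Δy|) over the edges gives the boundary count: gcd(31,2) + gcd(32,26) + gcd(1,28) = 1+2+1 = 4.

4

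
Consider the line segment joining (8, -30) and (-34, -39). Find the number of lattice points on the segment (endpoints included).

The number of lattice points on a segment between lattice points is gcd(|Δx|,|Δy|) + 1 = gcd(42,9) + 1 = 3 + 1 = 4.

4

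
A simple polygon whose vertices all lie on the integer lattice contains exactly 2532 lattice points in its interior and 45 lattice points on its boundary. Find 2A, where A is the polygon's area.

5107

Pick's theorem states A = I + B/2 − 1, so A = 2532 + 45/2 − 1 = 5107/2.
Hence 2A = 5107.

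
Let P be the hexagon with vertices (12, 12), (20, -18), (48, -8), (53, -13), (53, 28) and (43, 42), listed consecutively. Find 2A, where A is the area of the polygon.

3255

The shoelace formula gives twice the area as |(12·(-18) − 20·12) + (20·(-8) − 48·(-18)) + (48·(-13) − 53·(-8)) + (53·28 − 53·(-13)) + (53·42 − 43·28) + (43·12 − 12·42)| = 3255, so the area is 1627.5.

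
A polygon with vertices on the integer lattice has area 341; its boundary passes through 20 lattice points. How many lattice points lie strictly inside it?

Pick's theorem A = I + B/2 − 1 rearranges to I = A − B/2 + 1 = 341 − 20/2 + 1 = 332.

332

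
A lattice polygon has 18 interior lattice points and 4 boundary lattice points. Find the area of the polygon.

Pick's theorem states A = I + B/2 − 1, so A = 18 + 4/2 − 1 = 19.

19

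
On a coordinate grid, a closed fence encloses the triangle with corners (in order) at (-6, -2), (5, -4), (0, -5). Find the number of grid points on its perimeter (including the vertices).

Along each edge there are gcd(|Δx|,|Δy|)+1 lattice points, so counting each shared vertex once the boundary has gcd(11,2) + gcd(5,1) + gcd(6,3) = 1+1+3 = 5.

5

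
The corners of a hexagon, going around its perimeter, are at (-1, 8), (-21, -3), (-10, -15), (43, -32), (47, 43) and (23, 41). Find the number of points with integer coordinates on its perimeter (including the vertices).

9

The number of boundary lattice points is Σ gcd(|Δx|,|Δy|) = gcd(20,11) + gcd(11,12) + gcd(53,17) + gcd(4,75) + gcd(24,2) + gcd(24,33) = 1+1+1+1+2+3 = 9.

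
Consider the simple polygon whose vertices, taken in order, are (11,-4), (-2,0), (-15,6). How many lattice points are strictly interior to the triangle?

12

Using the shoelace formula, 2A = |[11·0 − (-2)·(-4)] + [(-2)·6 − (-15)·0] + [(-15)·(-4) − 11·6]| = 26, so the area is 13.
Along each edge there are gcd(|Δx|,|Δy|)+1 lattice points, so counting each shared vertex once the boundary has gcd(13,4) + gcd(13,6) + gcd(26,10) = 1+1+2 = 4.
Pick's theorem gives I = A − B/2 + 1 = 13 − 4/2 + 1 = 12.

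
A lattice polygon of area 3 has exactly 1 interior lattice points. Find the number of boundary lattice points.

Pick's theorem gives A = I + B/2 − 1, so B = 2(A − I + 1) = 2(3 − 1 + 1) = 6.

6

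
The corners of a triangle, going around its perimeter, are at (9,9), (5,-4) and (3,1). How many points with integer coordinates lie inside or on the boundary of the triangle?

Using the shoelace formula, 2A = |(9·(-4) − 5·9) + (5·1 − 3·(-4)) + (3·9 − 9·1)| = 46, so the area is 23.
Along each edge there are gcd(|Δx|,|Δy|)+1 lattice points, so counting each shared vertex once the boundary has gcd(4,13) + gcd(2,5) + gcd(6,8) = 1+1+2 = 4.
Pick's theorem gives I = A − B/2 + 1 = 23 − 4/2 + 1 = 22, so the closed region contains I + B = 22 + 4 = 26 lattice points.

26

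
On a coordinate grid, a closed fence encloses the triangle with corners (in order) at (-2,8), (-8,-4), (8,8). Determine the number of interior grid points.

51

By the shoelace formula, twice the signed area is |[(-2)·(-4) − (-8)·8] + [(-8)·8 − 8·(-4)] + [8·8 − (-2)·8]| = 120, so the area is 60.
Along each edge there are gcd(|Δx|,|Δy|)+1 lattice points, so counting each shared vertex once the boundary has gcd(6,12) + gcd(16,12) + gcd(10,0) = 6+4+10 = 20.
Pick's theorem gives I = A − B/2 + 1 = 60 − 20/2 + 1 = 51.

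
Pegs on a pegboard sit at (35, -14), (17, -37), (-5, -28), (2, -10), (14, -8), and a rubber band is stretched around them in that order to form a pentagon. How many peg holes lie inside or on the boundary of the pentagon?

707

By the shoelace formula, twice the signed area is |(35·(-37) − 17·(-14)) + (17·(-28) − (-5)·(-37)) + ((-5)·(-10) − 2·(-28)) + (2·(-8) − 14·(-10)) + (14·(-14) − 35·(-8))| = 1404, so the area is 702.
Along each edge there are gcd(|Δx|,|Δy|)+1 lattice points, so counting each shared vertex once the boundary has gcd(18,23) + gcd(22,9) + gcd(7,18) + gcd(12,2) + gcd(21,6) = 1+1+1+2+3 = 8.
Pick's theorem gives I = A − B/2 + 1 = 702 − 8/2 + 1 = 699, so the closed region contains I + B = 699 + 8 = 707 lattice points.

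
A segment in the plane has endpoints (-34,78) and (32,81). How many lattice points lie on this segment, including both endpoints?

The number of lattice points on a segment between lattice points is gcd(|Δx|,|Δy|) + 1 = gcd(66,3) + 1 = 3 + 1 = 4.

4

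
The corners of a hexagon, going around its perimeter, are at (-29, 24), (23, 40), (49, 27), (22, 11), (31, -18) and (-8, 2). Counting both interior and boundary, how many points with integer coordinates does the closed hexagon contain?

By the shoelace formula, twice the signed area is |((-29)·40 − 23·24) + (23·27 − 49·40) + (49·11 − 22·27) + (22·(-18) − 31·11) + (31·2 − (-8)·(-18)) + ((-8)·24 − (-29)·2)| = 4059, so the area is 4059/2.
Along each edge there are gcd(|Δx|,|Δy|)+1 lattice points, so counting each shared vertex once the boundary has gcd(52,16) + gcd(26,13) + gcd(27,16) + gcd(9,29) + gcd(39,20) + gcd(21,22) = 4+13+1+1+1+1 = 21.
Pick's theorem gives I = A − B/2 + 1 = 4059/2 − 21/2 + 1 = 2020, so the closed region contains I + B = 2020 + 21 = 2041 lattice points.

2041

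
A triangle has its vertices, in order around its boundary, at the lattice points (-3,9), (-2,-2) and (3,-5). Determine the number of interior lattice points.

Using the shoelace formula, 2A = |((-3)·(-2) − (-2)·9) + ((-2)·(-5) − 3·(-2)) + (3·9 − (-3)·(-5))| = 52, so the area is 26.
Along each edge there are gcd(|Δx|,|Δy|)+1 lattice points, so counting each shared vertex once the boundary has gcd(1,11) + gcd(5,3) + gcd(6,14) = 1+1+2 = 4.
By Pick's theorem A = I + B/2 − 1, so I = 26 − 4/2 + 1 = 25.

25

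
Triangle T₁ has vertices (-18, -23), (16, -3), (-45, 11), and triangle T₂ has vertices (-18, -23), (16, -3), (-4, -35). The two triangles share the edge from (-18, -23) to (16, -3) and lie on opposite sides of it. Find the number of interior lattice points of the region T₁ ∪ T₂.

The union is the simple quadrilateral with vertices (-18, -23), (-45, 11), (16, -3), (-4, -35) in order.
By the shoelace formula, twice the signed area is |((-18)·11 − (-45)·(-23)) + ((-45)·(-3) − 16·11) + (16·(-35) − (-4)·(-3)) + ((-4)·(-23) − (-18)·(-35))| = 2384, so the area is 1192.
Along each edge there are gcd(|Δx|,|Δy|)+1 lattice points, so counting each shared vertex once the boundary has gcd(27,34) + gcd(61,14) + gcd(20,32) + gcd(14,12) = 1+1+4+2 = 8.
By Pick's theorem I = A − B/2 + 1 = 1192 − 8/2 + 1 = 1189.

1189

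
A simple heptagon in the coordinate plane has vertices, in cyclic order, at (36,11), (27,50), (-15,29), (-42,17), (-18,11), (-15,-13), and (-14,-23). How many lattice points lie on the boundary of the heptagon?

39

Summing gcd(|Δx|,|Δy|) over the edges gives the boundary count: gcd(9,39) + gcd(42,21) + gcd(27,12) + gcd(24,6) + gcd(3,24) + gcd(1,10) + gcd(50,34) = 3+21+3+6+3+1+2 = 39.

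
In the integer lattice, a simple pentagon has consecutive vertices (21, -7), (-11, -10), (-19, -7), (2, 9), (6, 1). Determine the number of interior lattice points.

333

By the shoelace formula, twice the signed area is |(21·(-10) − (-11)·(-7)) + ((-11)·(-7) − (-19)·(-10)) + ((-19)·9 − 2·(-7)) + (2·1 − 6·9) + (6·(-7) − 21·1)| = 672, so the area is 336.
Summing gcd(|Δx|,|Δy|) over the edges gives the boundary count: gcd(32,3) + gcd(8,3) + gcd(21,16) + gcd(4,8) + gcd(15,8) = 1+1+1+4+1 = 8.
Pick's theorem gives I = A − B/2 + 1 = 336 − 8/2 + 1 = 333.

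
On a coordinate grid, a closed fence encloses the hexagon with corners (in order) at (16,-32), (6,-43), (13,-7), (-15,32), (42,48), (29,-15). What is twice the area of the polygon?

4442

The shoelace formula gives twice the area as |[16·(-43) − 6·(-32)] + [6·(-7) − 13·(-43)] + [13·32 − (-15)·(-7)] + [(-15)·48 − 42·32] + [42·(-15) − 29·48] + [29·(-32) − 16·(-15)]| = 4442, so the area is 2221.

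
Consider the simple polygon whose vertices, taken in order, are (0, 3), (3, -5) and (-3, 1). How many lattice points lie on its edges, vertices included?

8

The number of boundary lattice points is Σ gcd(|Δx|,|Δy|) = gcd(3,8) + gcd(6,6) + gcd(3,2) = 1+6+1 = 8.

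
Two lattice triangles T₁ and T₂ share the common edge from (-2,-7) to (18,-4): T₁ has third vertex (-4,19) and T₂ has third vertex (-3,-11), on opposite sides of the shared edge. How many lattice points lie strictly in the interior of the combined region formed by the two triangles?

297

The union is the simple quadrilateral with vertices (-2,-7), (-4,19), (18,-4), (-3,-11) in order.
Using the shoelace formula, 2A = |[(-2)·19 − (-4)·(-7)] + [(-4)·(-4) − 18·19] + [18·(-11) − (-3)·(-4)] + [(-3)·(-7) − (-2)·(-11)]| = 603, so the area is 603/2.
Along each edge there are gcd(|Δx|,|Δy|)+1 lattice points, so counting each shared vertex once the boundary has gcd(2,26) + gcd(22,23) + gcd(21,7) + gcd(1,4) = 2+1+7+1 = 11.
By Pick's theorem I = A − B/2 + 1 = 603/2 − 11/2 + 1 = 297.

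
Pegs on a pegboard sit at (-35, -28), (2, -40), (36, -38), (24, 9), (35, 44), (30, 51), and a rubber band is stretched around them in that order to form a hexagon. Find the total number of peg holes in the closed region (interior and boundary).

The shoelace formula gives twice the area as |[(-35)·(-40) − 2·(-28)] + [2·(-38) − 36·(-40)] + [36·9 − 24·(-38)] + [24·44 − 35·9] + [35·51 − 30·44] + [30·(-28) − (-35)·51]| = 6207, so the area is 3103.5.
Summing gcd(|Δx|,|Δy|) over the edges gives the boundary count: gcd(37,12) + gcd(34,2) + gcd(12,47) + gcd(11,35) + gcd(5,7) + gcd(65,79) = 1+2+1+1+1+1 = 7.
Pick's theorem gives I = A − B/2 + 1 = 3103.5 − 7/2 + 1 = 3101, so the closed region contains I + B = 3101 + 7 = 3108 lattice points.

3108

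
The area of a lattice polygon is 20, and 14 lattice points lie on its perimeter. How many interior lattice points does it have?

Pick's theorem A = I + B/2 − 1 rearranges to I = A − B/2 + 1 = 20 − 14/2 + 1 = 14.

14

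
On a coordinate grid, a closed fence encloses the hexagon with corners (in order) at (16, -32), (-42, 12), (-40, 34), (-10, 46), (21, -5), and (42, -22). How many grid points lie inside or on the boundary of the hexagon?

2888

By the shoelace formula, twice the signed area is |[16·12 − (-42)·(-32)] + [(-42)·34 − (-40)·12] + [(-40)·46 − (-10)·34] + [(-10)·(-5) − 21·46] + [21·(-22) − 42·(-5)] + [42·(-32) − 16·(-22)]| = 5760, so the area is 2880.
Along each edge there are gcd(|Δx|,|Δy|)+1 lattice points, so counting each shared vertex once the boundary has gcd(58,44) + gcd(2,22) + gcd(30,12) + gcd(31,51) + gcd(21,17) + gcd(26,10) = 2+2+6+1+1+2 = 14.
Pick's theorem gives I = A − B/2 + 1 = 2880 − 14/2 + 1 = 2874, so the closed region contains I + B = 2874 + 14 = 2888 lattice points.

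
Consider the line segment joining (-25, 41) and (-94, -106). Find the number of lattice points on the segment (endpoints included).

The number of lattice points on a segment between lattice points is gcd(|Δx|,|Δy|) + 1 = gcd(69,147) + 1 = 3 + 1 = 4.

4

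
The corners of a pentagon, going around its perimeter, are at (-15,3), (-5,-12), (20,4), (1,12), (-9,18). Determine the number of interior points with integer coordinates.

505

Using the shoelace formula, 2A = |((-15)·(-12) − (-5)·3) + ((-5)·4 − 20·(-12)) + (20·12 − 1·4) + (1·18 − (-9)·12) + ((-9)·3 − (-15)·18)| = 1020, so the area is 510.
Along each edge there are gcd(|Δx|,|Δy|)+1 lattice points, so counting each shared vertex once the boundary has gcd(10,15) + gcd(25,16) + gcd(19,8) + gcd(10,6) + gcd(6,15) = 5+1+1+2+3 = 12.
By Pick's theorem A = I + B/2 − 1, so I = 510 − 12/2 + 1 = 505.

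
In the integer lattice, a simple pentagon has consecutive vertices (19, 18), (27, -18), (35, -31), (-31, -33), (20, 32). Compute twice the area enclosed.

Using the shoelace formula, 2A = |[19·(-18) − 27·18] + [27·(-31) − 35·(-18)] + [35·(-33) − (-31)·(-31)] + [(-31)·32 − 20·(-33)] + [20·18 − 19·32]| = 3731, so the area is 3731/2.

3731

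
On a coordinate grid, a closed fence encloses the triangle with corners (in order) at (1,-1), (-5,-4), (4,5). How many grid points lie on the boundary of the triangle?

15

Summing gcd(|Δx|,|Δy|) over the edges gives the boundary count: gcd(6,3) + gcd(9,9) + gcd(3,6) = 3+9+3 = 15.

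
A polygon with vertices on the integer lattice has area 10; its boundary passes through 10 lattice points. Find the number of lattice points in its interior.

Pick's theorem A = I + B/2 − 1 rearranges to I = A − B/2 + 1 = 10 − 10/2 + 1 = 6.

6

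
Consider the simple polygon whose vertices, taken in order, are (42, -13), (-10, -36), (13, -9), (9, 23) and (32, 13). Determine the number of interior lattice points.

1139

Using the shoelace formula, 2A = |[42·(-36) − (-10)·(-13)] + [(-10)·(-9) − 13·(-36)] + [13·23 − 9·(-9)] + [9·13 − 32·23] + [32·(-13) − 42·13]| = 2285, so the area is 2285/2.
Summing gcd(|Δx|,|Δy|) over the edges gives the boundary count: gcd(52,23) + gcd(23,27) + gcd(4,32) + gcd(23,10) + gcd(10,26) = 1+1+4+1+2 = 9.
Pick's theorem gives I = A − B/2 + 1 = 2285/2 − 9/2 + 1 = 1139.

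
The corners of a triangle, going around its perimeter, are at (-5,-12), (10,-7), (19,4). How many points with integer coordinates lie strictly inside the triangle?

54

By the shoelace formula, twice the signed area is |((-5)·(-7) − 10·(-12)) + (10·4 − 19·(-7)) + (19·(-12) − (-5)·4)| = 120, so the area is 60.
Along each edge there are gcd(|Δx|,|Δy|)+1 lattice points, so counting each shared vertex once the boundary has gcd(15,5) + gcd(9,11) + gcd(24,16) = 5+1+8 = 14.
Pick's theorem gives I = A − B/2 + 1 = 60 − 14/2 + 1 = 54.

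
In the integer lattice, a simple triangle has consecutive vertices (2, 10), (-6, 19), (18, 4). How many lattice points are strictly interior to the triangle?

The shoelace formula gives twice the area as |[2·19 − (-6)·10] + [(-6)·4 − 18·19] + [18·10 − 2·4]| = 96, so the area is 48.
Summing gcd(|Δx|,|Δy|) over the edges gives the boundary count: gcd(8,9) + gcd(24,15) + gcd(16,6) = 1+3+2 = 6.
By Pick's theorem A = I + B/2 − 1, so I = 48 − 6/2 + 1 = 46.

46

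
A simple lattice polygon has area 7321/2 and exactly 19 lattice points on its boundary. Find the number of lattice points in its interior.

3652

Pick's theorem A = I + B/2 − 1 rearranges to I = A − B/2 + 1 = 7321/2 − 19/2 + 1 = 3652.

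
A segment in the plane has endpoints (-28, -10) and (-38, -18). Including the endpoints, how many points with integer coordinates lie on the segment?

The number of lattice points on a segment between lattice points is gcd(|Δx|,|Δy|) + 1 = gcd(10,8) + 1 = 2 + 1 = 3.

3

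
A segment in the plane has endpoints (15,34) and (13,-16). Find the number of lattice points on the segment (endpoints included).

3

The number of lattice points on a segment between lattice points is gcd(|Δx|,|Δy|) + 1 = gcd(2,50) + 1 = 2 + 1 = 3.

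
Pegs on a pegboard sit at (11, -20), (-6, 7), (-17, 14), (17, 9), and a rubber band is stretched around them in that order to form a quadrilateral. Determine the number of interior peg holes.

418

The shoelace formula gives twice the area as |(11·7 − (-6)·(-20)) + ((-6)·14 − (-17)·7) + ((-17)·9 − 17·14) + (17·(-20) − 11·9)| = 838, so the area is 419.
Summing gcd(|Δx|,|Δy|) over the edges gives the boundary count: gcd(17,27) + gcd(11,7) + gcd(34,5) + gcd(6,29) = 1+1+1+1 = 4.
By Pick's theorem A = I + B/2 − 1, so I = 419 − 4/2 + 1 = 418.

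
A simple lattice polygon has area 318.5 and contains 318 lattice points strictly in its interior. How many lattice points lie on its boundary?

Pick's theorem gives A = I + B/2 − 1, so B = 2(A − I + 1) = 2(318.5 − 318 + 1) = 3.

3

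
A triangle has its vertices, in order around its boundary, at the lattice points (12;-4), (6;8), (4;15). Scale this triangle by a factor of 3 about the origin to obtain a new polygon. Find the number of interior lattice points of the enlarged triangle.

The shoelace formula gives twice the area as |[12·8 − 6·(-4)] + [6·15 − 4·8] + [4·(-4) − 12·15]| = 18, so the area is 9.
Along each edge there are gcd(|Δx|,|Δy|)+1 lattice points, so counting each shared vertex once the boundary has gcd(6,12) + gcd(2,7) + gcd(8,19) = 6+1+1 = 8.
Scaling by 3 multiplies the area by 3² = 9 (so the new area is 81) and multiplies the boundary lattice-point count by 3, giving 24.
By Pick's theorem, the interior count of the dilated polygon is 81 − 24/2 + 1 = 70.

70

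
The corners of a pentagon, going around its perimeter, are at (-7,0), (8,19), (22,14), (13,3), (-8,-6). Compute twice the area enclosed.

Using the shoelace formula, 2A = |((-7)·19 − 8·0) + (8·14 − 22·19) + (22·3 − 13·14) + (13·(-6) − (-8)·3) + ((-8)·0 − (-7)·(-6))| = 651, so the area is 651/2.

651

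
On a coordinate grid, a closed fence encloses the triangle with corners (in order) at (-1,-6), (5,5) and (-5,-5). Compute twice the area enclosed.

50

By the shoelace formula, twice the signed area is |((-1)·5 − 5·(-6)) + (5·(-5) − (-5)·5) + ((-5)·(-6) − (-1)·(-5))| = 50, so the area is 25.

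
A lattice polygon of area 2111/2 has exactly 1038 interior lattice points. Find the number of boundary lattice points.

Pick's theorem gives A = I + B/2 − 1, so B = 2(A − I + 1) = 2(2111/2 − 1038 + 1) = 37.

37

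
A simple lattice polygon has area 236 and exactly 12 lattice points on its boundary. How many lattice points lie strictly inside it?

231

From Pick's theorem, I = A − B/2 + 1 = 236 − 12/2 + 1 = 231.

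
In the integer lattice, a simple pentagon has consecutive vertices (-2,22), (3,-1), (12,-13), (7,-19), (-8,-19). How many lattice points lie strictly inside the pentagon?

354

By the shoelace formula, twice the signed area is |[(-2)·(-1) − 3·22] + [3·(-13) − 12·(-1)] + [12·(-19) − 7·(-13)] + [7·(-19) − (-8)·(-19)] + [(-8)·22 − (-2)·(-19)]| = 727, so the area is 727/2.
The number of boundary lattice points is Σ gcd(|Δx|,|Δy|) = gcd(5,23) + gcd(9,12) + gcd(5,6) + gcd(15,0) + gcd(6,41) = 1+3+1+15+1 = 21.
By Pick's theorem A = I + B/2 − 1, so I = 727/2 − 21/2 + 1 = 354.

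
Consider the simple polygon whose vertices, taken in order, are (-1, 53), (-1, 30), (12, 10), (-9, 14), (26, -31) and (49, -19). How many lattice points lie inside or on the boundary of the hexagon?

By the shoelace formula, twice the signed area is |[(-1)·30 − (-1)·53] + [(-1)·10 − 12·30] + [12·14 − (-9)·10] + [(-9)·(-31) − 26·14] + [26·(-19) − 49·(-31)] + [49·53 − (-1)·(-19)]| = 3429, so the area is 1714.5.
The number of boundary lattice points is Σ gcd(|Δx|,|Δy|) = gcd(0,23) + gcd(13,20) + gcd(21,4) + gcd(35,45) + gcd(23,12) + gcd(50,72) = 23+1+1+5+1+2 = 33.
Pick's theorem gives I = A − B/2 + 1 = 1714.5 − 33/2 + 1 = 1699, so the closed region contains I + B = 1699 + 33 = 1732 lattice points.

1732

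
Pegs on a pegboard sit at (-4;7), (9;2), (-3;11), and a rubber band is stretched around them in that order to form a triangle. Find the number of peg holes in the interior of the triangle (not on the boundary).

27

Using the shoelace formula, 2A = |[(-4)·2 − 9·7] + [9·11 − (-3)·2] + [(-3)·7 − (-4)·11]| = 57, so the area is 57/2.
Summing gcd(|Δx|,|Δy|) over the edges gives the boundary count: gcd(13,5) + gcd(12,9) + gcd(1,4) = 1+3+1 = 5.
Pick's theorem gives I = A − B/2 + 1 = 57/2 − 5/2 + 1 = 27.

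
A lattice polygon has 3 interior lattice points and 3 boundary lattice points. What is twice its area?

Pick's theorem states A = I + B/2 − 1, so A = 3 + 3/2 − 1 = 7/2.
Hence 2A = 7.

7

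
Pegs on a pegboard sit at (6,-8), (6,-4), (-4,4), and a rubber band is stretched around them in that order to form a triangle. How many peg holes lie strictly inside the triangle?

17

Using the shoelace formula, 2A = |[6·(-4) − 6·(-8)] + [6·4 − (-4)·(-4)] + [(-4)·(-8) − 6·4]| = 40, so the area is 20.
Along each edge there are gcd(|Δx|,|Δy|)+1 lattice points, so counting each shared vertex once the boundary has gcd(0,4) + gcd(10,8) + gcd(10,12) = 4+2+2 = 8.
By Pick's theorem A = I + B/2 − 1, so I = 20 − 8/2 + 1 = 17.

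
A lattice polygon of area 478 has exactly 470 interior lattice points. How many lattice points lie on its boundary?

18

Pick's theorem gives A = I + B/2 − 1, so B = 2(A − I + 1) = 2(478 − 470 + 1) = 18.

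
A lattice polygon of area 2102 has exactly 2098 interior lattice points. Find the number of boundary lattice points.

Pick's theorem gives A = I + B/2 − 1, so B = 2(A − I + 1) = 2(2102 − 2098 + 1) = 10.

10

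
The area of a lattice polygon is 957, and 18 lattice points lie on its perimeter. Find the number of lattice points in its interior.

949

Pick's theorem A = I + B/2 − 1 rearranges to I = A − B/2 + 1 = 957 − 18/2 + 1 = 949.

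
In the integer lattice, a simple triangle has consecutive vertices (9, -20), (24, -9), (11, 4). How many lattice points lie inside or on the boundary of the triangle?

178

The shoelace formula gives twice the area as |[9·(-9) − 24·(-20)] + [24·4 − 11·(-9)] + [11·(-20) − 9·4]| = 338, so the area is 169.
Along each edge there are gcd(|Δx|,|Δy|)+1 lattice points, so counting each shared vertex once the boundary has gcd(15,11) + gcd(13,13) + gcd(2,24) = 1+13+2 = 16.
Pick's theorem gives I = A − B/2 + 1 = 169 − 16/2 + 1 = 162, so the closed region contains I + B = 162 + 16 = 178 lattice points.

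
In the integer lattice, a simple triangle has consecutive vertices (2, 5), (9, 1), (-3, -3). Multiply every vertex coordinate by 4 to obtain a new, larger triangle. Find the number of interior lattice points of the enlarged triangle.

Using the shoelace formula, 2A = |(2·1 − 9·5) + (9·(-3) − (-3)·1) + ((-3)·5 − 2·(-3))| = 76, so the area is 38.
The number of boundary lattice points is Σ gcd(|Δx|,|Δy|) = gcd(7,4) + gcd(12,4) + gcd(5,8) = 1+4+1 = 6.
Scaling by 4 multiplies the area by 4² = 16 (so the new area is 608) and multiplies the boundary lattice-point count by 4, giving 24.
By Pick's theorem, the interior count of the dilated polygon is 608 − 24/2 + 1 = 597.

597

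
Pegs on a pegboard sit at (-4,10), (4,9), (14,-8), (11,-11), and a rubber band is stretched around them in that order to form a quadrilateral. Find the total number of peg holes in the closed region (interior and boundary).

122

By the shoelace formula, twice the signed area is |((-4)·9 − 4·10) + (4·(-8) − 14·9) + (14·(-11) − 11·(-8)) + (11·10 − (-4)·(-11))| = 234, so the area is 117.
The number of boundary lattice points is Σ gcd(|Δx|,|Δy|) = gcd(8,1) + gcd(10,17) + gcd(3,3) + gcd(15,21) = 1+1+3+3 = 8.
Pick's theorem gives I = A − B/2 + 1 = 117 − 8/2 + 1 = 114, so the closed region contains I + B = 114 + 8 = 122 lattice points.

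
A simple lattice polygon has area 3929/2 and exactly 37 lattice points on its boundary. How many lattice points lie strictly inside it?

From Pick's theorem, I = A − B/2 + 1 = 3929/2 − 37/2 + 1 = 1947.

1947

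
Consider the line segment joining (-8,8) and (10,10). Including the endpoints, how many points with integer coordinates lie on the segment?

3

The number of lattice points on a segment between lattice points is gcd(|Δx|,|Δy|) + 1 = gcd(18,2) + 1 = 2 + 1 = 3.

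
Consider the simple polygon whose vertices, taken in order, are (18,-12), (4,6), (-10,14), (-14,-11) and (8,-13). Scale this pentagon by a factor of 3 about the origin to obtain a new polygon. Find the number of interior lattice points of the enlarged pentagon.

The shoelace formula gives twice the area as |(18·6 − 4·(-12)) + (4·14 − (-10)·6) + ((-10)·(-11) − (-14)·14) + ((-14)·(-13) − 8·(-11)) + (8·(-12) − 18·(-13))| = 986, so the area is 493.
Along each edge there are gcd(|Δx|,|Δy|)+1 lattice points, so counting each shared vertex once the boundary has gcd(14,18) + gcd(14,8) + gcd(4,25) + gcd(22,2) + gcd(10,1) = 2+2+1+2+1 = 8.
Scaling by 3 multiplies the area by 3² = 9 (so the new area is 4437) and multiplies the boundary lattice-point count by 3, giving 24.
By Pick's theorem, the interior count of the dilated polygon is 4437 − 24/2 + 1 = 4426.

4426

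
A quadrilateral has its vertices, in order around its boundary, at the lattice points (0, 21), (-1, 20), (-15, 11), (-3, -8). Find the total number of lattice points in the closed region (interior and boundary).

203

Using the shoelace formula, 2A = |(0·20 − (-1)·21) + ((-1)·11 − (-15)·20) + ((-15)·(-8) − (-3)·11) + ((-3)·21 − 0·(-8))| = 400, so the area is 200.
Along each edge there are gcd(|Δx|,|Δy|)+1 lattice points, so counting each shared vertex once the boundary has gcd(1,1) + gcd(14,9) + gcd(12,19) + gcd(3,29) = 1+1+1+1 = 4.
Pick's theorem gives I = A − B/2 + 1 = 200 − 4/2 + 1 = 199, so the closed region contains I + B = 199 + 4 = 203 lattice points.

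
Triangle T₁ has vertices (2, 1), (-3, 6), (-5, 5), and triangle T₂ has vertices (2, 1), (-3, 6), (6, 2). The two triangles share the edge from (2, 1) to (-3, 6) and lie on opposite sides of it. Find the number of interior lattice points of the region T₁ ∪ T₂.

19

The union is the simple quadrilateral with vertices (2, 1), (-5, 5), (-3, 6), (6, 2) in order.
Using the shoelace formula, 2A = |[2·5 − (-5)·1] + [(-5)·6 − (-3)·5] + [(-3)·2 − 6·6] + [6·1 − 2·2]| = 40, so the area is 20.
The number of boundary lattice points is Σ gcd(|Δx|,|Δy|) = gcd(7,4) + gcd(2,1) + gcd(9,4) + gcd(4,1) = 1+1+1+1 = 4.
By Pick's theorem I = A − B/2 + 1 = 20 − 4/2 + 1 = 19.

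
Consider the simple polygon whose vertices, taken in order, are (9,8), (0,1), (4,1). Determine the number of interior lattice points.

By the shoelace formula, twice the signed area is |[9·1 − 0·8] + [0·1 − 4·1] + [4·8 − 9·1]| = 28, so the area is 14.
Summing gcd(|Δx|,|Δy|) over the edges gives the boundary count: gcd(9,7) + gcd(4,0) + gcd(5,7) = 1+4+1 = 6.
By Pick's theorem A = I + B/2 − 1, so I = 14 − 6/2 + 1 = 12.

12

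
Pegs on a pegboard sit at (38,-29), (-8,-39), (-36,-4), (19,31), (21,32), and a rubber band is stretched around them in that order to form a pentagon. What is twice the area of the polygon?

Using the shoelace formula, 2A = |[38·(-39) − (-8)·(-29)] + [(-8)·(-4) − (-36)·(-39)] + [(-36)·31 − 19·(-4)] + [19·32 − 21·31] + [21·(-29) − 38·32]| = 5994, so the area is 2997.

5994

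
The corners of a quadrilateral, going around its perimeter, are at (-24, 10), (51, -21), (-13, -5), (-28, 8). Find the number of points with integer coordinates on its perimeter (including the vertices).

Along each edge there are gcd(|Δx|,|Δy|)+1 lattice points, so counting each shared vertex once the boundary has gcd(75,31) + gcd(64,16) + gcd(15,13) + gcd(4,2) = 1+16+1+2 = 20.

20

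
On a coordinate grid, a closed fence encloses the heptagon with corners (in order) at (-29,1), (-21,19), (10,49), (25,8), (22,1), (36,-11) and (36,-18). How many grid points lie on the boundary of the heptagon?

15

The number of boundary lattice points is Σ gcd(|Δx|,|Δy|) = gcd(8,18) + gcd(31,30) + gcd(15,41) + gcd(3,7) + gcd(14,12) + gcd(0,7) + gcd(65,19) = 2+1+1+1+2+7+1 = 15.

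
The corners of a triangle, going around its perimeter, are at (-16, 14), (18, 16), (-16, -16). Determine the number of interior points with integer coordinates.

Using the shoelace formula, 2A = |((-16)·16 − 18·14) + (18·(-16) − (-16)·16) + ((-16)·14 − (-16)·(-16))| = 1020, so the area is 510.
Summing gcd(|Δx|,|Δy|) over the edges gives the boundary count: gcd(34,2) + gcd(34,32) + gcd(0,30) = 2+2+30 = 34.
By Pick's theorem A = I + B/2 − 1, so I = 510 − 34/2 + 1 = 494.

494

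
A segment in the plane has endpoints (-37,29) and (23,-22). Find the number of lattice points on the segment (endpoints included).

The number of lattice points on a segment between lattice points is gcd(|Δx|,|Δy|) + 1 = gcd(60,51) + 1 = 3 + 1 = 4.

4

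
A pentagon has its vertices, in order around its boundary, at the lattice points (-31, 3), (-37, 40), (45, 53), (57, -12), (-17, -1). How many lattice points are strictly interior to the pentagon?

4395

Using the shoelace formula, 2A = |[(-31)·40 − (-37)·3] + [(-37)·53 − 45·40] + [45·(-12) − 57·53] + [57·(-1) − (-17)·(-12)] + [(-17)·3 − (-31)·(-1)]| = 8794, so the area is 4397.
Along each edge there are gcd(|Δx|,|Δy|)+1 lattice points, so counting each shared vertex once the boundary has gcd(6,37) + gcd(82,13) + gcd(12,65) + gcd(74,11) + gcd(14,4) = 1+1+1+1+2 = 6.
Pick's theorem gives I = A − B/2 + 1 = 4397 − 6/2 + 1 = 4395.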